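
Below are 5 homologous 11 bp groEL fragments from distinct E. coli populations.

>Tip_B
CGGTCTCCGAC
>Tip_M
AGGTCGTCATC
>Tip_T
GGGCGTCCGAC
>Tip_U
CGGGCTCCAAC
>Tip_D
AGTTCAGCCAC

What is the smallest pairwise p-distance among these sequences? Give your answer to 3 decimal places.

0.182

Pairwise Hamming distances:
  Tip_B vs Tip_M: 5
  Tip_B vs Tip_T: 3
  Tip_B vs Tip_U: 2
  Tip_B vs Tip_D: 5
  Tip_M vs Tip_T: 7
  Tip_M vs Tip_U: 5
  Tip_M vs Tip_D: 5
  Tip_T vs Tip_U: 4
  Tip_T vs Tip_D: 7
  Tip_U vs Tip_D: 6
The smallest is 2 mismatches, between Tip_B and Tip_U; p = 2/11 = 0.182.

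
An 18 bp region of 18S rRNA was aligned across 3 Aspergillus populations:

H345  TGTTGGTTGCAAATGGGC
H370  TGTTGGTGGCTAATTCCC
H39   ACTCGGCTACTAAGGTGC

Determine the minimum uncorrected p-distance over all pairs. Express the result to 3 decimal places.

0.278

Pairwise Hamming distances:
  H345 vs H370: 5
  H345 vs H39: 8
  H370 vs H39: 10
The smallest is 5 mismatches, between H345 and H370; p = 5/18 = 0.278.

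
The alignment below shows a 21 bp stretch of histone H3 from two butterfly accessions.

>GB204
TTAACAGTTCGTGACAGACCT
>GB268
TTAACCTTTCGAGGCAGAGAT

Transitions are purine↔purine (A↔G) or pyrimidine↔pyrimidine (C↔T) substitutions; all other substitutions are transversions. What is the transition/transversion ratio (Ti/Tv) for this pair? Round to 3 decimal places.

0.200

The sequences differ at positions 6 (A/C, transversion), 7 (G/T, transversion), 12 (T/A, transversion), 14 (A/G, transition), 19 (C/G, transversion), 20 (C/A, transversion).
Of the 6 differences, 1 transition and 5 transversions, so Ti/Tv = 1/5 = 0.200.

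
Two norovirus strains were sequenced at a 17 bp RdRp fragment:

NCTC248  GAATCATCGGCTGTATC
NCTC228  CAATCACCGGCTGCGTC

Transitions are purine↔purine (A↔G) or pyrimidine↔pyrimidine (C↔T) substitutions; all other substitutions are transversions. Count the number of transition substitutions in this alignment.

Mismatches occur at site 1 (G→C, transversion), site 7 (T→C, transition), site 14 (T→C, transition), site 15 (A→G, transition).
Of the 4 differences, 3 transitions and 1 transversion, so the answer is 3.

3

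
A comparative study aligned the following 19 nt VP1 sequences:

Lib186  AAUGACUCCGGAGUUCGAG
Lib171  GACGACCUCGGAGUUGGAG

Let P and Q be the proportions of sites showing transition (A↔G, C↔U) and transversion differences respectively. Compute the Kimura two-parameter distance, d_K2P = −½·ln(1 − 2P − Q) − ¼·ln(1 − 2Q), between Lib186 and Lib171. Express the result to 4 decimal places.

0.3487

Mismatches occur at site 1 (A/G, transition), site 3 (U/C, transition), site 7 (U/C, transition), site 8 (C/U, transition), site 16 (C/G, transversion).
Of the 5 differences, 4 transitions and 1 transversion over 19 sites: P = 4/19 = 0.210526, Q = 1/19 = 0.052632.
d = −0.5·ln(0.526316) − 0.25·ln(0.894736) = −0.5·(-0.641853) − 0.25·(-0.111227) = 0.3487.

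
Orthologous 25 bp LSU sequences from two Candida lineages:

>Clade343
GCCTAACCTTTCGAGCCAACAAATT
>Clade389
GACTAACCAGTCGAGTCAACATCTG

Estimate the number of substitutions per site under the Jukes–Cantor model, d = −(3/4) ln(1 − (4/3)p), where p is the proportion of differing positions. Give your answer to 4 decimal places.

The sequences differ at positions 2 (C/A), 9 (T/A), 10 (T/G), 16 (C/T), 22 (A/T), 23 (A/C), 25 (T/G).
p = 7/25 = 0.280000.
d = −0.75 · ln(1 − (4/3)·0.280000) = −0.75 · ln(0.626667) = −0.75 · (-0.467340) = 0.3505.

0.3505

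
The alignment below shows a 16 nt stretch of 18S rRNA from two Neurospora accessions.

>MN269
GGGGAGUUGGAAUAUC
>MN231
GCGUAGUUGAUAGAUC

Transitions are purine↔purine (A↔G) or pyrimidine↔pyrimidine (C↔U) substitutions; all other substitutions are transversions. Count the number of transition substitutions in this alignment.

Differing sites — 2:G/C (Tv); 4:G/U (Tv); 10:G/A (Ti); 11:A/U (Tv); 13:U/G (Tv).
Of the 5 differences, 1 transition and 4 transversions, so the answer is 1.

1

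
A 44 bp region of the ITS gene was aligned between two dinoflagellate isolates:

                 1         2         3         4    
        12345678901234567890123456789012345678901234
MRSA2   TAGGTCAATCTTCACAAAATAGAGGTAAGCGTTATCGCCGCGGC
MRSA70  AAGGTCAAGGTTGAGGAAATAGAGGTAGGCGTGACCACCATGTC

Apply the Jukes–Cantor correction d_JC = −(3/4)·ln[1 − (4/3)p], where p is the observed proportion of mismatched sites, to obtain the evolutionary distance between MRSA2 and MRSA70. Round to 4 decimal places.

0.3756

Differing sites — 1:T/A; 9:T/G; 10:C/G; 13:C/G; 15:C/G; 16:A/G; 28:A/G; 33:T/G; 35:T/C; 37:G/A; 40:G/A; 41:C/T; 43:G/T.
p = 13/44 = 0.295455.
d = −0.75 · ln(1 − (4/3)·0.295455) = −0.75 · ln(0.606060) = −0.75 · (-0.500776) = 0.3756.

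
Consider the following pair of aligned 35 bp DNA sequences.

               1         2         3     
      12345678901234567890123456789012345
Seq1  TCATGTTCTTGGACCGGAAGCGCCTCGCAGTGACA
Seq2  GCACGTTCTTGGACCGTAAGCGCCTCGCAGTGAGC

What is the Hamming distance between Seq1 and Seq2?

5

The sequences differ at positions 1 (T/G), 4 (T/C), 17 (G/T), 34 (C/G), 35 (A/C).
That gives 5 mismatches out of 35 aligned sites, so the Hamming distance is 5.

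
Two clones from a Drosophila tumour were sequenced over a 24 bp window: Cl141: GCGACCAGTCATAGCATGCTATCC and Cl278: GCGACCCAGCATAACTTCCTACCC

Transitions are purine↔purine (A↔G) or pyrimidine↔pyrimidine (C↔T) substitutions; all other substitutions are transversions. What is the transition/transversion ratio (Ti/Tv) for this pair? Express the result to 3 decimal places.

0.750

The sequences differ at positions 7 (A/C, transversion), 8 (G/A, transition), 9 (T/G, transversion), 14 (G/A, transition), 16 (A/T, transversion), 18 (G/C, transversion), 22 (T/C, transition).
Of the 7 differences, 3 transitions and 4 transversions, so Ti/Tv = 3/4 = 0.750.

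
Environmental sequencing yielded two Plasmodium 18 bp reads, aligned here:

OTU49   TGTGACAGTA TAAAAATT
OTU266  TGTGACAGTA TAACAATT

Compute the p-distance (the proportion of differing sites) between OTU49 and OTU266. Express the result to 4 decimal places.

0.0556

A single mismatch occurs at site 14 (A↔C).
There are 1 differences over 18 sites, so p = 1/18 = 0.0556.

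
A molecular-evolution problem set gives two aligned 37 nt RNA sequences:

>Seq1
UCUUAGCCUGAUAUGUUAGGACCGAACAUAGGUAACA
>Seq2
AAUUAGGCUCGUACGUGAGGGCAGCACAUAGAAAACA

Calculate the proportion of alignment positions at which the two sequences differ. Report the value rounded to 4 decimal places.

The sequences differ at positions 1 (U/A), 2 (C/A), 7 (C/G), 10 (G/C), 11 (A/G), 14 (U/C), 17 (U/G), 21 (A/G), 23 (C/A), 25 (A/C), 32 (G/A), 33 (U/A).
There are 12 differences over 37 sites, so p = 12/37 = 0.3243.

0.3243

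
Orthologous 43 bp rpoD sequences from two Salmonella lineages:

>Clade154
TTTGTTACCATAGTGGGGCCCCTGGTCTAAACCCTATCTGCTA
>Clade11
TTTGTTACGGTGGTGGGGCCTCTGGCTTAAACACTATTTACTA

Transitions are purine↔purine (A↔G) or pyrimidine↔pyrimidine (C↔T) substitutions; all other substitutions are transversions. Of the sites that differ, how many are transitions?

7

Differing sites — 9:C/G (Tv); 10:A/G (Ti); 12:A/G (Ti); 21:C/T (Ti); 26:T/C (Ti); 27:C/T (Ti); 33:C/A (Tv); 38:C/T (Ti); 40:G/A (Ti).
Of the 9 differences, 7 transitions and 2 transversions, so the answer is 7.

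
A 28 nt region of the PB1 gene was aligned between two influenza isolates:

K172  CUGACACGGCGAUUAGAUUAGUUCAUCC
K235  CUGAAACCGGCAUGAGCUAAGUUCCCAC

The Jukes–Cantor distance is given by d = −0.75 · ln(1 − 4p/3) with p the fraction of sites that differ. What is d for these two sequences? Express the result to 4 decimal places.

0.4850

Differing sites — 5:C/A; 8:G/C; 10:C/G; 11:G/C; 14:U/G; 17:A/C; 19:U/A; 25:A/C; 26:U/C; 27:C/A.
p = 10/28 = 0.357143.
d = −0.75 · ln(1 − (4/3)·0.357143) = −0.75 · ln(0.523809) = −0.75 · (-0.646628) = 0.4850.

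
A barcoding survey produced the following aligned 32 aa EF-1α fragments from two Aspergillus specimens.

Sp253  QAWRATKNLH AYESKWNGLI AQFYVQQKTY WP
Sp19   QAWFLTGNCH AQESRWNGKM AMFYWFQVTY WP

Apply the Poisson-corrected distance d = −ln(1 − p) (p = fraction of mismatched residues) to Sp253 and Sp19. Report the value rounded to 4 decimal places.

The sequences differ at positions 4 (R/F), 5 (A/L), 7 (K/G), 9 (L/C), 12 (Y/Q), 15 (K/R), 19 (L/K), 20 (I/M), 22 (Q/M), 25 (V/W), 26 (Q/F), 28 (K/V).
p = 12/32 = 0.375000.
d = −ln(1 − 0.375000) = −ln(0.625000) = 0.4700.

0.4700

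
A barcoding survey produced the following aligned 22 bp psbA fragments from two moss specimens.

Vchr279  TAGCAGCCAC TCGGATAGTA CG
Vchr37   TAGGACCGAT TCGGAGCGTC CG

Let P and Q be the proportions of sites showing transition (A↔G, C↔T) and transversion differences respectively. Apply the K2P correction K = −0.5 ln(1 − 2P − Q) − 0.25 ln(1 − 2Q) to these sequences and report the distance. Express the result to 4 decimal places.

The sequences differ at positions 4 (C/G, transversion), 6 (G/C, transversion), 8 (C/G, transversion), 10 (C/T, transition), 16 (T/G, transversion), 17 (A/C, transversion), 20 (A/C, transversion).
Of the 7 differences, 1 transition and 6 transversions over 22 sites: P = 1/22 = 0.045455, Q = 6/22 = 0.272727.
d = −0.5·ln(0.636363) − 0.25·ln(0.454546) = −0.5·(-0.451986) − 0.25·(-0.788456) = 0.4231.

0.4231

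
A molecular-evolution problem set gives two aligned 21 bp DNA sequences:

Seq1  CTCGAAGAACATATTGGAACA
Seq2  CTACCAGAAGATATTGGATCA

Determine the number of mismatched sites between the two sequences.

The sequences differ at positions 3 (C/A), 4 (G/C), 5 (A/C), 10 (C/G), 19 (A/T).
That gives 5 mismatches out of 21 aligned sites, so the Hamming distance is 5.

5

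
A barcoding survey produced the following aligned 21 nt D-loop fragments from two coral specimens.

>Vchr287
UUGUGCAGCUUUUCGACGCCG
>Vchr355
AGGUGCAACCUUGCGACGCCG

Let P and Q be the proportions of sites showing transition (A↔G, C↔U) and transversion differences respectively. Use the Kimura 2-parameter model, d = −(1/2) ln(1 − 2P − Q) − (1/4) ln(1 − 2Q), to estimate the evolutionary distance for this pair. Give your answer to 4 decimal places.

0.2869

Mismatches occur at site 1 (U↔A, transversion), site 2 (U↔G, transversion), site 8 (G↔A, transition), site 10 (U↔C, transition), site 13 (U↔G, transversion).
Of the 5 differences, 2 transitions and 3 transversions over 21 sites: P = 2/21 = 0.095238, Q = 3/21 = 0.142857.
d = −0.5·ln(0.666667) − 0.25·ln(0.714286) = −0.5·(-0.405465) − 0.25·(-0.336472) = 0.2869.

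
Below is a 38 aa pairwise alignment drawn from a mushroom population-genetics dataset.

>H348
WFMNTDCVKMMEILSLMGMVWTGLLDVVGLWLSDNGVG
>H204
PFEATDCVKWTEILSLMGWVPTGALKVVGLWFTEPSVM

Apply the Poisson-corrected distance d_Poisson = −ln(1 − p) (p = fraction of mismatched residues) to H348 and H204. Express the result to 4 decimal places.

0.5021

Differing sites — 1:W/P; 3:M/E; 4:N/A; 10:M/W; 11:M/T; 19:M/W; 21:W/P; 24:L/A; 26:D/K; 32:L/F; 33:S/T; 34:D/E; 35:N/P; 36:G/S; 38:G/M.
p = 15/38 = 0.394737.
d = −ln(1 − 0.394737) = −ln(0.605263) = 0.5021.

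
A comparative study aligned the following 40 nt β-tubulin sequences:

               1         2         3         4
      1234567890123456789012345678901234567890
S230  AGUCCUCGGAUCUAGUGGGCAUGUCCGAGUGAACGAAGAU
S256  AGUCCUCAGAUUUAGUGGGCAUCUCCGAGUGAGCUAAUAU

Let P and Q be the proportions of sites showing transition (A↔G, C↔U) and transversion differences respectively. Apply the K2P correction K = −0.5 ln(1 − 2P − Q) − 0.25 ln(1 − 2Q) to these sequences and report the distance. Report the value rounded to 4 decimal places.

Mismatches occur at site 8 (G↔A, transition), site 12 (C↔U, transition), site 23 (G↔C, transversion), site 33 (A↔G, transition), site 35 (G↔U, transversion), site 38 (G↔U, transversion).
Of the 6 differences, 3 transitions and 3 transversions over 40 sites: P = 3/40 = 0.075000, Q = 3/40 = 0.075000.
d = −0.5·ln(0.775000) − 0.25·ln(0.850000) = −0.5·(-0.254892) − 0.25·(-0.162519) = 0.1681.

0.1681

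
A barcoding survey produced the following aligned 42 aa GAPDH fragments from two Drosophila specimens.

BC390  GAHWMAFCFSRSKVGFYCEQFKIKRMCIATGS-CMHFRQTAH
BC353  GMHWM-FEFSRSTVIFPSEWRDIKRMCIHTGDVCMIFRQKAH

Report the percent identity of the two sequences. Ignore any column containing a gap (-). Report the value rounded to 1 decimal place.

67.5%

Excluding the 2 gap columns leaves 40 comparable sites.
Mismatches occur at site 2 (A↔M), site 8 (C↔E), site 13 (K↔T), site 15 (G↔I), site 17 (Y↔P), site 18 (C↔S), site 20 (Q↔W), site 21 (F↔R), site 22 (K↔D), site 29 (A↔H), site 32 (S↔D), site 36 (H↔I), site 40 (T↔K).
27 of the 40 comparable sites match, so the percent identity is 27/40 × 100 = 67.5%.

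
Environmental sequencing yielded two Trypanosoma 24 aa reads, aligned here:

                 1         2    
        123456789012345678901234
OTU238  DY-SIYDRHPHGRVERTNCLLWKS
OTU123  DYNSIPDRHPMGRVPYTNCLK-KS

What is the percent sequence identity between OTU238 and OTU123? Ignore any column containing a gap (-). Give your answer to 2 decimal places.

77.27%

Excluding the 2 gap columns leaves 22 comparable sites.
The sequences differ at positions 6 (Y/P), 11 (H/M), 15 (E/P), 16 (R/Y), 21 (L/K).
17 of the 22 comparable sites match, so the percent identity is 17/22 × 100 = 77.27%.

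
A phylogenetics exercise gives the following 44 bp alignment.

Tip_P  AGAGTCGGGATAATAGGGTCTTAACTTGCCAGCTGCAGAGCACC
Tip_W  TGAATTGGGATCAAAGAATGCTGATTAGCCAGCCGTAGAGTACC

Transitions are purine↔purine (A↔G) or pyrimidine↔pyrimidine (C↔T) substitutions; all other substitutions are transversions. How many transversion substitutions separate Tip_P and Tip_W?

5

Mismatches occur at site 1 (A→T, transversion), site 4 (G→A, transition), site 6 (C→T, transition), site 12 (A→C, transversion), site 14 (T→A, transversion), site 17 (G→A, transition), site 18 (G→A, transition), site 20 (C→G, transversion), site 21 (T→C, transition), site 23 (A→G, transition), site 25 (C→T, transition), site 27 (T→A, transversion), site 34 (T→C, transition), site 36 (C→T, transition), site 41 (C→T, transition).
Of the 15 differences, 10 transitions and 5 transversions, so the answer is 5.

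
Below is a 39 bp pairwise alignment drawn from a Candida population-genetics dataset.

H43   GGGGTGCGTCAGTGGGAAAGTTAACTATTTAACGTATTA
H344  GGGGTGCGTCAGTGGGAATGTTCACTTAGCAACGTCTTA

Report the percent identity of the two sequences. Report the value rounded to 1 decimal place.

82.1%

The sequences differ at positions 19 (A/T), 23 (A/C), 27 (A/T), 28 (T/A), 29 (T/G), 30 (T/C), 36 (A/C).
32 of the 39 sites match, so the percent identity is 32/39 × 100 = 82.1%.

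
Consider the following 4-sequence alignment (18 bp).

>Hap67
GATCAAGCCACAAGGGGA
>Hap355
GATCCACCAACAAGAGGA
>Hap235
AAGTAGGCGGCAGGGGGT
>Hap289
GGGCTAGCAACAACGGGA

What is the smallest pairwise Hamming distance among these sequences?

4

Pairwise Hamming distances:
  Hap67 vs Hap355: 4
  Hap67 vs Hap235: 8
  Hap67 vs Hap289: 5
  Hap355 vs Hap235: 11
  Hap355 vs Hap289: 6
  Hap235 vs Hap289: 10
The smallest is 4, between Hap67 and Hap355.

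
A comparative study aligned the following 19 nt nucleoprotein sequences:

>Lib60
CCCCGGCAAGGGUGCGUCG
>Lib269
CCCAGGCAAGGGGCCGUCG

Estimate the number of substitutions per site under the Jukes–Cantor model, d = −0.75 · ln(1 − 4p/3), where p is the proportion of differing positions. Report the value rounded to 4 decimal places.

0.1773

The sequences differ at positions 4 (C/A), 13 (U/G), 14 (G/C).
p = 3/19 = 0.157895.
d = −0.75 · ln(1 − (4/3)·0.157895) = −0.75 · ln(0.789473) = −0.75 · (-0.236390) = 0.1773.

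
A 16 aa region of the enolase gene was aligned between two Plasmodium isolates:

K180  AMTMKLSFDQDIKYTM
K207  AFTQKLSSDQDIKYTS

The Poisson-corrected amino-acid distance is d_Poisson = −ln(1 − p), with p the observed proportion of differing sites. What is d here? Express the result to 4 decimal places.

0.2877

Mismatches occur at site 2 (M→F), site 4 (M→Q), site 8 (F→S), site 16 (M→S).
p = 4/16 = 0.250000.
d = −ln(1 − 0.250000) = −ln(0.750000) = 0.2877.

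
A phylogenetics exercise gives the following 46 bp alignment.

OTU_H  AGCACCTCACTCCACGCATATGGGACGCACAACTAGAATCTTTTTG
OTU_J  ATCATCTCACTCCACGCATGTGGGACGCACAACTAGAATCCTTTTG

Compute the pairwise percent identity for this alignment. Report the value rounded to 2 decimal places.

Differing sites — 2:G/T; 5:C/T; 20:A/G; 41:T/C.
42 of the 46 sites match, so the percent identity is 42/46 × 100 = 91.30%.

91.30%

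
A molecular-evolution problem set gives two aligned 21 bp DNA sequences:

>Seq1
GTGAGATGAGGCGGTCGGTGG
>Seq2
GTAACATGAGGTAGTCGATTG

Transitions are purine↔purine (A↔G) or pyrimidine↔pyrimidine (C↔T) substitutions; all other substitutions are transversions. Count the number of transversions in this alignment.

The sequences differ at positions 3 (G/A, transition), 5 (G/C, transversion), 12 (C/T, transition), 13 (G/A, transition), 18 (G/A, transition), 20 (G/T, transversion).
Of the 6 differences, 4 transitions and 2 transversions, so the answer is 2.

2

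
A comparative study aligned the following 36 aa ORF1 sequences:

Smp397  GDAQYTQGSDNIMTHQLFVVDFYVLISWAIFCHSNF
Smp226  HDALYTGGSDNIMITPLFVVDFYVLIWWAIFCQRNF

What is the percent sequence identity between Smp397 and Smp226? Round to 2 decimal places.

75.00%

Mismatches occur at site 1 (G→H), site 4 (Q→L), site 7 (Q→G), site 14 (T→I), site 15 (H→T), site 16 (Q→P), site 27 (S→W), site 33 (H→Q), site 34 (S→R).
27 of the 36 sites match, so the percent identity is 27/36 × 100 = 75.00%.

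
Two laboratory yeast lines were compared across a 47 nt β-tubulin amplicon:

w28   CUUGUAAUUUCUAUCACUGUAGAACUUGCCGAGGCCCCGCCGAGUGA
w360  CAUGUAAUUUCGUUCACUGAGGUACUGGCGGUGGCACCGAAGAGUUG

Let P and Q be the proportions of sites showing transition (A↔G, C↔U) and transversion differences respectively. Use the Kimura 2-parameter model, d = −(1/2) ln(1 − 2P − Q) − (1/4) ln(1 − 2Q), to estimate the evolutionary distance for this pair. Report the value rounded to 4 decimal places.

0.3867

Differing sites — 2:U/A (Tv); 12:U/G (Tv); 13:A/U (Tv); 20:U/A (Tv); 21:A/G (Ti); 23:A/U (Tv); 27:U/G (Tv); 30:C/G (Tv); 32:A/U (Tv); 36:C/A (Tv); 40:C/A (Tv); 41:C/A (Tv); 46:G/U (Tv); 47:A/G (Ti).
Of the 14 differences, 2 transitions and 12 transversions over 47 sites: P = 2/47 = 0.042553, Q = 12/47 = 0.255319.
d = −0.5·ln(0.659575) − 0.25·ln(0.489362) = −0.5·(-0.416160) − 0.25·(-0.714653) = 0.3867.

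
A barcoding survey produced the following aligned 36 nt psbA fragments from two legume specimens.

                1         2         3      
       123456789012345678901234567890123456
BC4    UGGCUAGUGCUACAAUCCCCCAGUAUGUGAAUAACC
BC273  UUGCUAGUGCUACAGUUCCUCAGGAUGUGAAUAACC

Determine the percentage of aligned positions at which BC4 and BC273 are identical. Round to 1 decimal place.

86.1%

Mismatches occur at site 2 (G→U), site 15 (A→G), site 17 (C→U), site 20 (C→U), site 24 (U→G).
31 of the 36 sites match, so the percent identity is 31/36 × 100 = 86.1%.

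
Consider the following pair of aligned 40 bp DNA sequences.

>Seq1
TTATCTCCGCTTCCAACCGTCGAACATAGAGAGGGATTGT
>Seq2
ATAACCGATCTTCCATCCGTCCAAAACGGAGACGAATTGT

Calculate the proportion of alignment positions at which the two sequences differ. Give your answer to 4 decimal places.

0.3250

Differing sites — 1:T/A; 4:T/A; 6:T/C; 7:C/G; 8:C/A; 9:G/T; 16:A/T; 22:G/C; 25:C/A; 27:T/C; 28:A/G; 33:G/C; 35:G/A.
There are 13 differences over 40 sites, so p = 13/40 = 0.3250.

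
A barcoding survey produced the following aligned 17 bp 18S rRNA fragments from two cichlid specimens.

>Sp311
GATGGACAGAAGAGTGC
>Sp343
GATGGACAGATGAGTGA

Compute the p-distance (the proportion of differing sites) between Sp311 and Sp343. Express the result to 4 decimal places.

0.1176

Differing sites — 11:A/T; 17:C/A.
There are 2 differences over 17 sites, so p = 2/17 = 0.1176.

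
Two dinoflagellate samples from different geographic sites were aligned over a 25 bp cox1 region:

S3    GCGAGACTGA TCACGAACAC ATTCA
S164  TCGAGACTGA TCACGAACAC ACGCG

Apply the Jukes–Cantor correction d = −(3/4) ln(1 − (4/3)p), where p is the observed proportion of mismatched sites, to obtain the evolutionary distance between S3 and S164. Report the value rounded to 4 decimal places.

Mismatches occur at site 1 (G↔T), site 22 (T↔C), site 23 (T↔G), site 25 (A↔G).
p = 4/25 = 0.160000.
d = −0.75 · ln(1 − (4/3)·0.160000) = −0.75 · ln(0.786667) = −0.75 · (-0.239950) = 0.1800.

0.1800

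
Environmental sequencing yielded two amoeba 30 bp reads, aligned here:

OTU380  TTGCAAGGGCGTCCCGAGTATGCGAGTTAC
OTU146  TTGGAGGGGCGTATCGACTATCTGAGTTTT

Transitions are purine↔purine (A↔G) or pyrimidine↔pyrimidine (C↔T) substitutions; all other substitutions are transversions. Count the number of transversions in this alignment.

5

The sequences differ at positions 4 (C/G, transversion), 6 (A/G, transition), 13 (C/A, transversion), 14 (C/T, transition), 18 (G/C, transversion), 22 (G/C, transversion), 23 (C/T, transition), 29 (A/T, transversion), 30 (C/T, transition).
Of the 9 differences, 4 transitions and 5 transversions, so the answer is 5.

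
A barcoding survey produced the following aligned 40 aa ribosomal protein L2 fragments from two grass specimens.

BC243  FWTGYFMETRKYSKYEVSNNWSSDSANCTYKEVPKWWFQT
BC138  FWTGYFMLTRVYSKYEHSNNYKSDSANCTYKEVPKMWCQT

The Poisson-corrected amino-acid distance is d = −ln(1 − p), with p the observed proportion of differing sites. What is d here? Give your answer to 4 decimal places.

The sequences differ at positions 8 (E/L), 11 (K/V), 17 (V/H), 21 (W/Y), 22 (S/K), 36 (W/M), 38 (F/C).
p = 7/40 = 0.175000.
d = −ln(1 − 0.175000) = −ln(0.825000) = 0.1924.

0.1924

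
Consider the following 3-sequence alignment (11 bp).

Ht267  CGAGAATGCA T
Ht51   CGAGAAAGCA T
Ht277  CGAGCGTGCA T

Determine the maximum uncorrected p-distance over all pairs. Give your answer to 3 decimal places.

0.273

Pairwise Hamming distances:
  Ht267 vs Ht51: 1
  Ht267 vs Ht277: 2
  Ht51 vs Ht277: 3
The largest is 3 mismatches, between Ht51 and Ht277; p = 3/11 = 0.273.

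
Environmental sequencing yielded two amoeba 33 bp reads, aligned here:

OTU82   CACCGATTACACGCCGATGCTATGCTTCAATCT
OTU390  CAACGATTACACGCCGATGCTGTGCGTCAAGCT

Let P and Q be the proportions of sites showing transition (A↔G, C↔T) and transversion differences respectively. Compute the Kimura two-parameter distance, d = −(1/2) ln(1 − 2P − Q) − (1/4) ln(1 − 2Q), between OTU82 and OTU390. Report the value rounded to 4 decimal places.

The sequences differ at positions 3 (C/A, transversion), 22 (A/G, transition), 26 (T/G, transversion), 31 (T/G, transversion).
Of the 4 differences, 1 transition and 3 transversions over 33 sites: P = 1/33 = 0.030303, Q = 3/33 = 0.090909.
d = −0.5·ln(0.848485) − 0.25·ln(0.818182) = −0.5·(-0.164303) − 0.25·(-0.200670) = 0.1323.

0.1323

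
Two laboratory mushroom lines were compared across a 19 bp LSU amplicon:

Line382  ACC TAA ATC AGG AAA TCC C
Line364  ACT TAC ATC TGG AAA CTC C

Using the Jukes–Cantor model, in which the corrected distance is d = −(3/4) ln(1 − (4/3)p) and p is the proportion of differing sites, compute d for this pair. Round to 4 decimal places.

Differing sites — 3:C/T; 6:A/C; 10:A/T; 16:T/C; 17:C/T.
p = 5/19 = 0.263158.
d = −0.75 · ln(1 − (4/3)·0.263158) = −0.75 · ln(0.649123) = −0.75 · (-0.432133) = 0.3241.

0.3241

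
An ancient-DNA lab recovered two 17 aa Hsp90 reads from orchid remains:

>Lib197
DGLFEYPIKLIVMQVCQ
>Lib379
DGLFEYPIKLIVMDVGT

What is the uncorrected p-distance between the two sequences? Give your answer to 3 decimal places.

The sequences differ at positions 14 (Q/D), 16 (C/G), 17 (Q/T).
There are 3 differences over 17 sites, so p = 3/17 = 0.176.

0.176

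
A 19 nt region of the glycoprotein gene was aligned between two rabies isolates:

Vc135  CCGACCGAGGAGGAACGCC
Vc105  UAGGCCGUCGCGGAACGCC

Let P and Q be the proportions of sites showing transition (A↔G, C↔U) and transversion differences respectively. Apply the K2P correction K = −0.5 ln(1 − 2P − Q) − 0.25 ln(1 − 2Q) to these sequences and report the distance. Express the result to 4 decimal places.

0.4099

Mismatches occur at site 1 (C→U, transition), site 2 (C→A, transversion), site 4 (A→G, transition), site 8 (A→U, transversion), site 9 (G→C, transversion), site 11 (A→C, transversion).
Of the 6 differences, 2 transitions and 4 transversions over 19 sites: P = 2/19 = 0.105263, Q = 4/19 = 0.210526.
d = −0.5·ln(0.578948) − 0.25·ln(0.578948) = −0.5·(-0.546543) − 0.25·(-0.546543) = 0.4099.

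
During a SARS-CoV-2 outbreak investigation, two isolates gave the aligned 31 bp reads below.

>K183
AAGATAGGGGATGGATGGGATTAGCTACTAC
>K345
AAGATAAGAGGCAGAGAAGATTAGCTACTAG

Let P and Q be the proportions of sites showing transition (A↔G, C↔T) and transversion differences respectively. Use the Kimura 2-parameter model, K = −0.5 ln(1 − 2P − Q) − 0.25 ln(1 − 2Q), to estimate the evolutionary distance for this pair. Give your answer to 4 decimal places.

Mismatches occur at site 7 (G→A, transition), site 9 (G→A, transition), site 11 (A→G, transition), site 12 (T→C, transition), site 13 (G→A, transition), site 16 (T→G, transversion), site 17 (G→A, transition), site 18 (G→A, transition), site 31 (C→G, transversion).
Of the 9 differences, 7 transitions and 2 transversions over 31 sites: P = 7/31 = 0.225806, Q = 2/31 = 0.064516.
d = −0.5·ln(0.483872) − 0.25·ln(0.870968) = −0.5·(-0.725935) − 0.25·(-0.138150) = 0.3975.

0.3975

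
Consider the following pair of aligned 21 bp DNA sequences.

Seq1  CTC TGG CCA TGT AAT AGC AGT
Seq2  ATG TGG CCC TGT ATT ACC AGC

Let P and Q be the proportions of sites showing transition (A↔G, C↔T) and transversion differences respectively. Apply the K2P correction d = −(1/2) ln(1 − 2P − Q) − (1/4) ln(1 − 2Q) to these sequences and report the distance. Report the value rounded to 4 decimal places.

0.3644

The sequences differ at positions 1 (C/A, transversion), 3 (C/G, transversion), 9 (A/C, transversion), 14 (A/T, transversion), 17 (G/C, transversion), 21 (T/C, transition).
Of the 6 differences, 1 transition and 5 transversions over 21 sites: P = 1/21 = 0.047619, Q = 5/21 = 0.238095.
d = −0.5·ln(0.666667) − 0.25·ln(0.523810) = −0.5·(-0.405465) − 0.25·(-0.646626) = 0.3644.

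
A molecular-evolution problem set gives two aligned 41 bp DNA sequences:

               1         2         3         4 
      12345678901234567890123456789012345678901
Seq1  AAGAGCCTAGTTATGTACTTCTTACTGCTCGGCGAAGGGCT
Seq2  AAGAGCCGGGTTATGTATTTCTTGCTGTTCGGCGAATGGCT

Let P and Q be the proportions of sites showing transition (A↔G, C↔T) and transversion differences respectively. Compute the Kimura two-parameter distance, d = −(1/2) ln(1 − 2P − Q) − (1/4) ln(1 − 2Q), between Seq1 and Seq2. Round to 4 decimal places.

Mismatches occur at site 8 (T/G, transversion), site 9 (A/G, transition), site 18 (C/T, transition), site 24 (A/G, transition), site 28 (C/T, transition), site 37 (G/T, transversion).
Of the 6 differences, 4 transitions and 2 transversions over 41 sites: P = 4/41 = 0.097561, Q = 2/41 = 0.048780.
d = −0.5·ln(0.756098) − 0.25·ln(0.902440) = −0.5·(-0.279584) − 0.25·(-0.102653) = 0.1655.

0.1655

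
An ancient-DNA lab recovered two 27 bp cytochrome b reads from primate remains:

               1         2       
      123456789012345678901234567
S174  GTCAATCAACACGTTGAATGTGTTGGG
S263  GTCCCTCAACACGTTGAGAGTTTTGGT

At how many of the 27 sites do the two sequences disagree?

6

The sequences differ at positions 4 (A/C), 5 (A/C), 18 (A/G), 19 (T/A), 22 (G/T), 27 (G/T).
That gives 6 mismatches out of 27 aligned sites, so the Hamming distance is 6.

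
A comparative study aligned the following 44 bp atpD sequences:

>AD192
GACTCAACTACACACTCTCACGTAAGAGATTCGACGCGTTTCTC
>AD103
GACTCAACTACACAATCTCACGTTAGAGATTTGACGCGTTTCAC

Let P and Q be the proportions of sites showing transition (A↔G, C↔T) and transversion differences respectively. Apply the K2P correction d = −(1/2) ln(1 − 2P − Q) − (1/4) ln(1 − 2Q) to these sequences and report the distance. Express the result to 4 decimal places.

0.0970

The sequences differ at positions 15 (C/A, transversion), 24 (A/T, transversion), 32 (C/T, transition), 43 (T/A, transversion).
Of the 4 differences, 1 transition and 3 transversions over 44 sites: P = 1/44 = 0.022727, Q = 3/44 = 0.068182.
d = −0.5·ln(0.886364) − 0.25·ln(0.863636) = −0.5·(-0.120628) − 0.25·(-0.146604) = 0.0970.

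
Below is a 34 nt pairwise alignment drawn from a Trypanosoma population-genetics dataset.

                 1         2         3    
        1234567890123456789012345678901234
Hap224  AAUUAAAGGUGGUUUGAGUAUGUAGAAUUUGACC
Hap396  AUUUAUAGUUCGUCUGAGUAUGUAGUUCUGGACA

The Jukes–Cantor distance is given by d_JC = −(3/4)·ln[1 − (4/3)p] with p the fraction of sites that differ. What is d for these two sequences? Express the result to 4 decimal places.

0.3734

Differing sites — 2:A/U; 6:A/U; 9:G/U; 11:G/C; 14:U/C; 26:A/U; 27:A/U; 28:U/C; 30:U/G; 34:C/A.
p = 10/34 = 0.294118.
d = −0.75 · ln(1 − (4/3)·0.294118) = −0.75 · ln(0.607843) = −0.75 · (-0.497839) = 0.3734.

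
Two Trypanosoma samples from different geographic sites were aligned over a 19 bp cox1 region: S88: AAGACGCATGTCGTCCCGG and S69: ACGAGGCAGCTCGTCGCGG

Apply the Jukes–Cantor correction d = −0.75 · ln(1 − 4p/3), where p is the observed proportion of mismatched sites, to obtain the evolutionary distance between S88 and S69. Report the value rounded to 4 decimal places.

0.3241

Mismatches occur at site 2 (A→C), site 5 (C→G), site 9 (T→G), site 10 (G→C), site 16 (C→G).
p = 5/19 = 0.263158.
d = −0.75 · ln(1 − (4/3)·0.263158) = −0.75 · ln(0.649123) = −0.75 · (-0.432133) = 0.3241.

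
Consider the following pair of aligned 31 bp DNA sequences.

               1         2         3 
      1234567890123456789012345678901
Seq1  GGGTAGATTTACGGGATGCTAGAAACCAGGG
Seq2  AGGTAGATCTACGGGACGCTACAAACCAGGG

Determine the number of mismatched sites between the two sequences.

Mismatches occur at site 1 (G→A), site 9 (T→C), site 17 (T→C), site 22 (G→C).
That gives 4 mismatches out of 31 aligned sites, so the Hamming distance is 4.

4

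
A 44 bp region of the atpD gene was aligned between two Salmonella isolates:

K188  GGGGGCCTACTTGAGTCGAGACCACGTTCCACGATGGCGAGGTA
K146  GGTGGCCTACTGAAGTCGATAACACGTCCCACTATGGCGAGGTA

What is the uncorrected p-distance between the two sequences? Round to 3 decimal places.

0.159

The sequences differ at positions 3 (G/T), 12 (T/G), 13 (G/A), 20 (G/T), 22 (C/A), 28 (T/C), 33 (G/T).
There are 7 differences over 44 sites, so p = 7/44 = 0.159.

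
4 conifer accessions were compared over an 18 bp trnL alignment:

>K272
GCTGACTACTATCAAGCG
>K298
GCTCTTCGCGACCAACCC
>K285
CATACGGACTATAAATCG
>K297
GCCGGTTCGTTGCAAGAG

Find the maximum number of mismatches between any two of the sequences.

Pairwise Hamming distances:
  K272 vs K298: 9
  K272 vs K285: 8
  K272 vs K297: 8
  K298 vs K285: 12
  K298 vs K297: 12
  K285 vs K297: 14
The largest is 14, between K285 and K297.

14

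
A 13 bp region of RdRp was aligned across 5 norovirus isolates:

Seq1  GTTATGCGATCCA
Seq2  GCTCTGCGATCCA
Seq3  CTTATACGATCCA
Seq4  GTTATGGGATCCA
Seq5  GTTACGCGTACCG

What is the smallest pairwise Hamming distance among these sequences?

Pairwise Hamming distances:
  Seq1 vs Seq2: 2
  Seq1 vs Seq3: 2
  Seq1 vs Seq4: 1
  Seq1 vs Seq5: 4
  Seq2 vs Seq3: 4
  Seq2 vs Seq4: 3
  Seq2 vs Seq5: 6
  Seq3 vs Seq4: 3
  Seq3 vs Seq5: 6
  Seq4 vs Seq5: 5
The smallest is 1, between Seq1 and Seq4.

1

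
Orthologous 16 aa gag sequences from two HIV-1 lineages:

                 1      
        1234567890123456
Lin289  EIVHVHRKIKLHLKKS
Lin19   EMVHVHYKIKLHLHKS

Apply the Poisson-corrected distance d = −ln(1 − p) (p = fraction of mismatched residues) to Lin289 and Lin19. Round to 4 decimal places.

Differing sites — 2:I/M; 7:R/Y; 14:K/H.
p = 3/16 = 0.187500.
d = −ln(1 − 0.187500) = −ln(0.812500) = 0.2076.

0.2076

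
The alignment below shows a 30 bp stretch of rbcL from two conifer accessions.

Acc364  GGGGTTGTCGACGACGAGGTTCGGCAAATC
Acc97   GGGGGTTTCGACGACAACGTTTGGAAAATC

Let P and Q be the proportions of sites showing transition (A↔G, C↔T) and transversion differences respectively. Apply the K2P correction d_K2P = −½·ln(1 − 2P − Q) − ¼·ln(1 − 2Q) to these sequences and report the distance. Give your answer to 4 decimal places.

0.2326

Mismatches occur at site 5 (T/G, transversion), site 7 (G/T, transversion), site 16 (G/A, transition), site 18 (G/C, transversion), site 22 (C/T, transition), site 25 (C/A, transversion).
Of the 6 differences, 2 transitions and 4 transversions over 30 sites: P = 2/30 = 0.066667, Q = 4/30 = 0.133333.
d = −0.5·ln(0.733333) − 0.25·ln(0.733334) = −0.5·(-0.310155) − 0.25·(-0.310154) = 0.2326.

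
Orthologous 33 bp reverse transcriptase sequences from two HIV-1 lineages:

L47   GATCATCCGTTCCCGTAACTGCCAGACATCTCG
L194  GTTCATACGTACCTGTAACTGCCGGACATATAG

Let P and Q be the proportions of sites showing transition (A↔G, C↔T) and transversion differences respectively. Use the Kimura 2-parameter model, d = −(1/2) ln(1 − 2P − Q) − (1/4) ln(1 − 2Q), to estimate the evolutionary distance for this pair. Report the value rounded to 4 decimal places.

The sequences differ at positions 2 (A/T, transversion), 7 (C/A, transversion), 11 (T/A, transversion), 14 (C/T, transition), 24 (A/G, transition), 30 (C/A, transversion), 32 (C/A, transversion).
Of the 7 differences, 2 transitions and 5 transversions over 33 sites: P = 2/33 = 0.060606, Q = 5/33 = 0.151515.
d = −0.5·ln(0.727273) − 0.25·ln(0.696970) = −0.5·(-0.318453) − 0.25·(-0.361013) = 0.2495.

0.2495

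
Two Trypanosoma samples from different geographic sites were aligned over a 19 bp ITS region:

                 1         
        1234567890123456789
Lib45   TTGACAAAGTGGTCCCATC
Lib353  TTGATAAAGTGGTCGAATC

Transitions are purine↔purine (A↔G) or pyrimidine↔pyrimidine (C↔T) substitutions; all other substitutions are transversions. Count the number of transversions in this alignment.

Differing sites — 5:C/T (Ti); 15:C/G (Tv); 16:C/A (Tv).
Of the 3 differences, 1 transition and 2 transversions, so the answer is 2.

2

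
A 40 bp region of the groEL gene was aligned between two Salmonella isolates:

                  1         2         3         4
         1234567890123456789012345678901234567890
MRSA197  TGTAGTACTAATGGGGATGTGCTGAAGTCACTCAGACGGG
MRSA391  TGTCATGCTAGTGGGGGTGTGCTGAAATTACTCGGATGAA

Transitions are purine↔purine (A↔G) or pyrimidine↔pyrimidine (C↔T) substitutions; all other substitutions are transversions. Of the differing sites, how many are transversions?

The sequences differ at positions 4 (A/C, transversion), 5 (G/A, transition), 7 (A/G, transition), 11 (A/G, transition), 17 (A/G, transition), 27 (G/A, transition), 29 (C/T, transition), 34 (A/G, transition), 37 (C/T, transition), 39 (G/A, transition), 40 (G/A, transition).
Of the 11 differences, 10 transitions and 1 transversion, so the answer is 1.

1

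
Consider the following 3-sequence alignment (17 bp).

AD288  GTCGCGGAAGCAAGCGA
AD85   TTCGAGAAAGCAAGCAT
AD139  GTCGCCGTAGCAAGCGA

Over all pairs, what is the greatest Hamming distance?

7

Pairwise Hamming distances:
  AD288 vs AD85: 5
  AD288 vs AD139: 2
  AD85 vs AD139: 7
The largest is 7, between AD85 and AD139.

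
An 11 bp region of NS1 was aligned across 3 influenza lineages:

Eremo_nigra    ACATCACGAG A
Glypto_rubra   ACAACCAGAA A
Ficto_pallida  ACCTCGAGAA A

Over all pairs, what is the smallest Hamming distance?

Pairwise Hamming distances:
  Eremo_nigra vs Glypto_rubra: 4
  Eremo_nigra vs Ficto_pallida: 4
  Glypto_rubra vs Ficto_pallida: 3
The smallest is 3, between Glypto_rubra and Ficto_pallida.

3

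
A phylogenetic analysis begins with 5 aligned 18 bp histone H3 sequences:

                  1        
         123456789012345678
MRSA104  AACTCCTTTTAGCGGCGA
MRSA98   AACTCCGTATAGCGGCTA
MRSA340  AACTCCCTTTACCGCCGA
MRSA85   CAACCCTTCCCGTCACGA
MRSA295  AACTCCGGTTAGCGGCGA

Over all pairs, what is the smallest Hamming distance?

2

Pairwise Hamming distances:
  MRSA104 vs MRSA98: 3
  MRSA104 vs MRSA340: 3
  MRSA104 vs MRSA85: 9
  MRSA104 vs MRSA295: 2
  MRSA98 vs MRSA340: 5
  MRSA98 vs MRSA85: 11
  MRSA98 vs MRSA295: 3
  MRSA340 vs MRSA85: 11
  MRSA340 vs MRSA295: 4
  MRSA85 vs MRSA295: 11
The smallest is 2, between MRSA104 and MRSA295.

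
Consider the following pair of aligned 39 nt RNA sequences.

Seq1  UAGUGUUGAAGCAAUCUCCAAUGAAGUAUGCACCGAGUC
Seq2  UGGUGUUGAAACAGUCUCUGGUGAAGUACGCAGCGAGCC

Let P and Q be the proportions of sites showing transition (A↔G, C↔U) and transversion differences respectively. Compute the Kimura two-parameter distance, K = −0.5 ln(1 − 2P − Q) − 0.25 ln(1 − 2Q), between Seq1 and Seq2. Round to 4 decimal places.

0.2994

The sequences differ at positions 2 (A/G, transition), 11 (G/A, transition), 14 (A/G, transition), 19 (C/U, transition), 20 (A/G, transition), 21 (A/G, transition), 29 (U/C, transition), 33 (C/G, transversion), 38 (U/C, transition).
Of the 9 differences, 8 transitions and 1 transversion over 39 sites: P = 8/39 = 0.205128, Q = 1/39 = 0.025641.
d = −0.5·ln(0.564103) − 0.25·ln(0.948718) = −0.5·(-0.572518) − 0.25·(-0.052644) = 0.2994.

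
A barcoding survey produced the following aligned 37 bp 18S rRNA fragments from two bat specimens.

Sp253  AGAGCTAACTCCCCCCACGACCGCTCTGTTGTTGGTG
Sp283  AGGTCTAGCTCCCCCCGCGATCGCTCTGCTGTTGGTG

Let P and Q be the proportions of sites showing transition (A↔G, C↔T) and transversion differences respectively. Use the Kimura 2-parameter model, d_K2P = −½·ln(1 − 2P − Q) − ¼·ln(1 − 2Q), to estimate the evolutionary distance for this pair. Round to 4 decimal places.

0.1903

Differing sites — 3:A/G (Ti); 4:G/T (Tv); 8:A/G (Ti); 17:A/G (Ti); 21:C/T (Ti); 29:T/C (Ti).
Of the 6 differences, 5 transitions and 1 transversion over 37 sites: P = 5/37 = 0.135135, Q = 1/37 = 0.027027.
d = −0.5·ln(0.702703) − 0.25·ln(0.945946) = −0.5·(-0.352821) − 0.25·(-0.055570) = 0.1903.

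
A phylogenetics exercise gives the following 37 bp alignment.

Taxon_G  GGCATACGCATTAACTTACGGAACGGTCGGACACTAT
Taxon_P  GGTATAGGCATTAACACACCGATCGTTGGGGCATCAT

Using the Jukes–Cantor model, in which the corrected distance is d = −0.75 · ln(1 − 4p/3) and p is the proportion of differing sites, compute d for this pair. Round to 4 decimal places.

Mismatches occur at site 3 (C/T), site 7 (C/G), site 16 (T/A), site 17 (T/C), site 20 (G/C), site 23 (A/T), site 26 (G/T), site 28 (C/G), site 31 (A/G), site 34 (C/T), site 35 (T/C).
p = 11/37 = 0.297297.
d = −0.75 · ln(1 − (4/3)·0.297297) = −0.75 · ln(0.603604) = −0.75 · (-0.504837) = 0.3786.

0.3786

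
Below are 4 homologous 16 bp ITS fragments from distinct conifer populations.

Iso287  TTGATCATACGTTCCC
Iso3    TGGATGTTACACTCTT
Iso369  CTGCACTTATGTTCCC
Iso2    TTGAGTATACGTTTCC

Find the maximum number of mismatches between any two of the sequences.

10

Pairwise Hamming distances:
  Iso287 vs Iso3: 7
  Iso287 vs Iso369: 5
  Iso287 vs Iso2: 3
  Iso3 vs Iso369: 10
  Iso3 vs Iso2: 9
  Iso369 vs Iso2: 7
The largest is 10, between Iso3 and Iso369.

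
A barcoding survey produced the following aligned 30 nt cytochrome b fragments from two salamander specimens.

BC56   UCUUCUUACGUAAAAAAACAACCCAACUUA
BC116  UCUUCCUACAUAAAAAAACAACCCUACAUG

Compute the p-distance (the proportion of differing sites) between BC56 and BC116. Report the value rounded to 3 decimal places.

0.167

Differing sites — 6:U/C; 10:G/A; 25:A/U; 28:U/A; 30:A/G.
There are 5 differences over 30 sites, so p = 5/30 = 0.167.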